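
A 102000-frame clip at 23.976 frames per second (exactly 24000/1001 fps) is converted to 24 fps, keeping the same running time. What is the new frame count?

102102 frames

Target frames = source frames × (target rate / source rate) = 102000 × (24)/(24000/1001) = 102000 × 1001/1000 = 102102.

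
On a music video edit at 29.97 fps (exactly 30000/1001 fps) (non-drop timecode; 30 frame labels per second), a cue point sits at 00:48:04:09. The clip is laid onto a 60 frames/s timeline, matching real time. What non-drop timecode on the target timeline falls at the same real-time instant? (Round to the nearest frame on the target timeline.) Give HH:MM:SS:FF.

Source frame index: (0×3600 + 48×60 + 4) × 30 + 9 = 86529.
Real time: 86529 / (30000/1001) = 28871843/10000 s.
Target frame: (28871843/10000) × (60) = 86615529/500 ≈ 173231.058 → 173231.
At 60 labels/s: frame 173231 → 00:48:07:11.

00:48:07:11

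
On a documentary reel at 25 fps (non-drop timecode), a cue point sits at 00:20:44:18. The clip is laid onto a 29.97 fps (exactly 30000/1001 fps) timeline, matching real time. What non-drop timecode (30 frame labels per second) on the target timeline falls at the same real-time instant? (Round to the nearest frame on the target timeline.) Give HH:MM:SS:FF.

Source frame index: (0×3600 + 20×60 + 44) × 25 + 18 = 31118.
Real time: 31118 / (25) = 31118/25 s.
Target frame: (31118/25) × (30000/1001) = 37341600/1001 ≈ 37304.296 → 37304.
At 30 labels/s: frame 37304 → 00:20:43:14.

00:20:43:14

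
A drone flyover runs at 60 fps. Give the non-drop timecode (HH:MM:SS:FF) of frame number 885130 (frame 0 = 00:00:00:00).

885130 ÷ 60 = 14752 full seconds, remainder 10 frames.
14752 s = 4 h 5 min 52 s.
Timecode: 04:05:52:10.

04:05:52:10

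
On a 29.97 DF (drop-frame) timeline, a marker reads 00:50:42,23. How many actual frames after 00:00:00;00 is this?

As if non-drop at 30 labels/s: (0 × 3600 + 50 × 60 + 42) × 30 + 23 = 91283.
Minute boundaries passed: 50; those not divisible by 10: 50 − 5 = 45; dropped labels = 2 × 45 = 90.
Actual frame index = 91283 − 90 = 91193.

91193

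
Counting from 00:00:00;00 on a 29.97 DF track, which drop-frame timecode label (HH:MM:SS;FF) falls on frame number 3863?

Ten DF minutes hold 17982 frames, so frame 3863 lies in block 0 (frames 0–17981) with 3863 frames into that block.
The block's first minute is 1800 frames and the rest 1798 each; 3863 frames reaches minute 2, so 0 × 18 + 2 × 2 = 4 labels have been skipped so far.
Adding those back, label number 3863 + 4 = 3867 at 30 labels/s is 128 s + 27 f = 0 h 2 min 8 s frame 27, i.e. 00:02:08;27.

00:02:08;27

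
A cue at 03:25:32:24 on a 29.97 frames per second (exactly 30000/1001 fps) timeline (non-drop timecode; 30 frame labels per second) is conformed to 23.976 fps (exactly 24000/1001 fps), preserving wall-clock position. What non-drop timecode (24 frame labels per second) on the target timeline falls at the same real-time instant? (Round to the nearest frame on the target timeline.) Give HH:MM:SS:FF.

Source frame index: (3×3600 + 25×60 + 32) × 30 + 24 = 369984.
Real time: 369984 / (30000/1001) = 7715708/625 s.
Target frame: (7715708/625) × (24000/1001) = 1479936/5 ≈ 295987.200 → 295987.
At 24 labels/s: frame 295987 → 03:25:32:19.

03:25:32:19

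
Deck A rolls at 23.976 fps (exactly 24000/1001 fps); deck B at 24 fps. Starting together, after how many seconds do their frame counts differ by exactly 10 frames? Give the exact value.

5005/12 seconds

The gap grows by |24 − 24000/1001| = 24/1001 frames per second.
Time for a 10-frame gap: 10 ÷ (24/1001) = 5005/12 s.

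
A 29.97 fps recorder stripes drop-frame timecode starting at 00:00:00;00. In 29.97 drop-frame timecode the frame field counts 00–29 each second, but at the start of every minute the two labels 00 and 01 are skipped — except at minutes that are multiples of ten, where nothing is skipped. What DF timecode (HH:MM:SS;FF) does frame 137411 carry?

Ten DF minutes hold 17982 frames, so frame 137411 lies in block 7 (frames 125874–143855) with 11537 frames into that block.
The block's first minute is 1800 frames and the rest 1798 each; 11537 frames reaches minute 6, so 7 × 18 + 6 × 2 = 138 labels have been skipped so far.
Adding those back, label number 137411 + 138 = 137549 at 30 labels/s is 4584 s + 29 f = 1 h 16 min 24 s frame 29, i.e. 01:16:24;29.

01:16:24;29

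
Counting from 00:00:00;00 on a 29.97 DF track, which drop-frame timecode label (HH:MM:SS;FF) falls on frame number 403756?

Each 10-minute DF block holds 10 × 60 × 30 − 9 × 2 = 17982 frames. 403756 ÷ 17982 → 22 full blocks, remainder 8152.
Within the partial block the first minute is 1800 frames and each further minute 1798, so 4 further minute boundaries passed. Total skipped labels = 18 × 22 + 2 × 4 = 404.
Non-drop label index = 403756 + 404 = 404160; at 30 labels/s that is 03:44:32:00, i.e. DF 03:44:32;00.

03:44:32;00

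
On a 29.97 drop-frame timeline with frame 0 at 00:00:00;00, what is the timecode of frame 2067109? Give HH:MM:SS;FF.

Ten DF minutes hold 17982 frames, so frame 2067109 lies in block 114 (frames 2049948–2067929) with 17161 frames into that block.
The block's first minute is 1800 frames and the rest 1798 each; 17161 frames reaches minute 9, so 114 × 18 + 9 × 2 = 2070 labels have been skipped so far.
Adding those back, label number 2067109 + 2070 = 2069179 at 30 labels/s is 68972 s + 19 f = 19 h 9 min 32 s frame 19, i.e. 19:09:32;19.

19:09:32;19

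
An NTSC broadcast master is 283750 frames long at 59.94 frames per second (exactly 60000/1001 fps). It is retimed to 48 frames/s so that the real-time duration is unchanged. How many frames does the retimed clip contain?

227227 frames

Target frames = source frames × (target rate / source rate) = 283750 × (48)/(60000/1001) = 283750 × 1001/1250 = 227227.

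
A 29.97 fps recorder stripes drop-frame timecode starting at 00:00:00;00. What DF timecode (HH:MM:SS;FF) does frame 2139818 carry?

Ten DF minutes hold 17982 frames, so frame 2139818 lies in block 118 (frames 2121876–2139857) with 17942 frames into that block.
The block's first minute is 1800 frames and the rest 1798 each; 17942 frames reaches minute 9, so 118 × 18 + 9 × 2 = 2142 labels have been skipped so far.
Adding those back, label number 2139818 + 2142 = 2141960 at 30 labels/s is 71398 s + 20 f = 19 h 49 min 58 s frame 20, i.e. 19:49:58;20.

19:49:58;20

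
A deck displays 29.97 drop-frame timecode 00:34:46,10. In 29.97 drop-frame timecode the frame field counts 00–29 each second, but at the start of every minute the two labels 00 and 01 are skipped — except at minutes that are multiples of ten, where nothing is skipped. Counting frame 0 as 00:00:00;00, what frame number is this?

Complete 10-minute blocks: 3, each 17982 frames → 53946.
Remaining 4 whole minutes in the current block: 1800 + 3 × 1798 = 7194 frames.
Within the current minute: 46 × 30 + 10 − 2 = 1388 (labels ;00/;01 skipped at this minute). Total = 53946 + 7194 + 1388 = 62528.

62528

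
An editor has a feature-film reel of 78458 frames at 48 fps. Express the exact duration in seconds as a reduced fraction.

Running time = 78458 ÷ (48) = 78458 × 1/48 = 39229/24 s.

39229/24 seconds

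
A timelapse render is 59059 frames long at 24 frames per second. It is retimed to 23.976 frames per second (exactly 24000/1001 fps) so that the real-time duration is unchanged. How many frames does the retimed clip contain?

59000 frames

Target frames = source frames × (target rate / source rate) = 59059 × (24000/1001)/(24) = 59059 × 1000/1001 = 59000.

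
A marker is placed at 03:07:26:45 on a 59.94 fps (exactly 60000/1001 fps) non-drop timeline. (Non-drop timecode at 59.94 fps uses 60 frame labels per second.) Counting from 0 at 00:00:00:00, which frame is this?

frame 674805

Total seconds to the label: (3 × 3600 + 7 × 60 + 26) = 11246.
Frame index = 11246 × 60 + 45 = 674805.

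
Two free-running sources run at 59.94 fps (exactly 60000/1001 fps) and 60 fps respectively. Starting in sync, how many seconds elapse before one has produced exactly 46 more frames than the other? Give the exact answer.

The gap grows by |60 − 60000/1001| = 60/1001 frames per second.
Time for a 46-frame gap: 46 ÷ (60/1001) = 23023/30 s.

23023/30 seconds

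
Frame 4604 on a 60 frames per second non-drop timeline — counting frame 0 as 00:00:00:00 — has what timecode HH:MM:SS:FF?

00:01:16:44

4604 ÷ 60 = 76 full seconds, remainder 44 frames.
76 s = 0 h 1 min 16 s.
Timecode: 00:01:16:44.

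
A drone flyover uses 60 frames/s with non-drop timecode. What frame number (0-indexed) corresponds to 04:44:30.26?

1024226

Total seconds to the label: (4 × 3600 + 44 × 60 + 30) = 17070.
Frame index = 17070 × 60 + 26 = 1024226.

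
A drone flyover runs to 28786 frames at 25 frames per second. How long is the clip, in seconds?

1151.44 seconds

Running time = 28786 / (25) = 1151.44 s.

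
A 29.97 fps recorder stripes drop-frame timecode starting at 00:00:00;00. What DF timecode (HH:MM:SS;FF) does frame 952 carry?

Ten DF minutes hold 17982 frames, so frame 952 lies in block 0 (frames 0–17981) with 952 frames into that block.
The block's first minute is 1800 frames and the rest 1798 each; 952 frames reaches minute 0, so 0 × 18 + 0 × 2 = 0 labels have been skipped so far.
Adding those back, label number 952 + 0 = 952 at 30 labels/s is 31 s + 22 f = 0 h 0 min 31 s frame 22, i.e. 00:00:31;22.

00:00:31;22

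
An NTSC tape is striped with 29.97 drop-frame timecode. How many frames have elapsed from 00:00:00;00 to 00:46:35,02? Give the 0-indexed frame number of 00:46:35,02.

Complete 10-minute blocks: 4, each 17982 frames → 71928.
Remaining 6 whole minutes in the current block: 1800 + 5 × 1798 = 10790 frames.
Within the current minute: 35 × 30 + 2 − 2 = 1050 (labels ;00/;01 skipped at this minute). Total = 71928 + 10790 + 1050 = 83768.

83768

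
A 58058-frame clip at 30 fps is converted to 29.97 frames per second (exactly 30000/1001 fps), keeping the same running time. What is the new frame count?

Target frames = source frames × (target rate / source rate) = 58058 × (30000/1001)/(30) = 58058 × 1000/1001 = 58000.

58000 frames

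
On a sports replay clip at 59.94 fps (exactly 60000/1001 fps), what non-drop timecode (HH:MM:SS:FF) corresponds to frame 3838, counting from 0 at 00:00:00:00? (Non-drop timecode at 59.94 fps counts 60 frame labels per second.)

00:01:03:58

3838 ÷ 60 = 63 full seconds, remainder 58 frames.
63 s = 0 h 1 min 3 s.
Timecode: 00:01:03:58.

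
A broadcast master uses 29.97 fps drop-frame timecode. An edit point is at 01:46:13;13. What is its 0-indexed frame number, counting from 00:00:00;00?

191011

As if non-drop at 30 labels/s: (1 × 3600 + 46 × 60 + 13) × 30 + 13 = 191203.
Minute boundaries passed: 106; those not divisible by 10: 106 − 10 = 96; dropped labels = 2 × 96 = 192.
Actual frame index = 191203 − 192 = 191011.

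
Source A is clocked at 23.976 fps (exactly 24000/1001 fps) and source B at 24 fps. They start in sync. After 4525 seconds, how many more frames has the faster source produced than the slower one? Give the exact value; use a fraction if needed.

108600/1001 frames

A emits 24000/1001 × 4525 = 108600000/1001 frames; B emits 24 × 4525 = 108600.
Difference = 108600/1001 frames (≈ 108.4915); B is ahead of A.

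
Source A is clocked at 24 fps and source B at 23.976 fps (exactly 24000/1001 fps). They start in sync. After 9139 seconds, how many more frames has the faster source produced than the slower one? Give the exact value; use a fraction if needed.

A emits 24 × 9139 = 219336 frames; B emits 24000/1001 × 9139 = 16872000/77.
Difference = 16872/77 frames (≈ 219.1169); B is behind A.

16872/77 frames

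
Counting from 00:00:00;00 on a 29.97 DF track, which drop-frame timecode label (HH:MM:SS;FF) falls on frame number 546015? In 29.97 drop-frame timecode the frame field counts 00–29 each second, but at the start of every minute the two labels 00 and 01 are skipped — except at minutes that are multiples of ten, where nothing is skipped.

05:03:38;21

Ten DF minutes hold 17982 frames, so frame 546015 lies in block 30 (frames 539460–557441) with 6555 frames into that block.
The block's first minute is 1800 frames and the rest 1798 each; 6555 frames reaches minute 3, so 30 × 18 + 3 × 2 = 546 labels have been skipped so far.
Adding those back, label number 546015 + 546 = 546561 at 30 labels/s is 18218 s + 21 f = 5 h 3 min 38 s frame 21, i.e. 05:03:38;21.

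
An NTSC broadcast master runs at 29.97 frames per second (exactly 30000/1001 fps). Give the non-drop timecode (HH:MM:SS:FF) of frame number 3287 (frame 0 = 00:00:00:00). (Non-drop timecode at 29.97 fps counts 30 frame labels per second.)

00:01:49:17

3287 ÷ 30 = 109 full seconds, remainder 17 frames.
109 s = 0 h 1 min 49 s.
Timecode: 00:01:49:17.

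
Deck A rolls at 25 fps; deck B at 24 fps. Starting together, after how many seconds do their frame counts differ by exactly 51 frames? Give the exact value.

51 seconds

The gap grows by |24 − 25| = 1 frame per second.
Time for a 51-frame gap: 51 ÷ (1) = 51 s.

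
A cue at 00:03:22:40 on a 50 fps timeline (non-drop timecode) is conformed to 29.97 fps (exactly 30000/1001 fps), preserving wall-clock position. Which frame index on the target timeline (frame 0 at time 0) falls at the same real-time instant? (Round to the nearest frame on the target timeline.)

frame 6078

Source frame index: (0×3600 + 3×60 + 22) × 50 + 40 = 10140.
Real time: 10140 / (50) = 1014/5 s.
Target frame: (1014/5) × (30000/1001) = 468000/77 ≈ 6077.922 → 6078.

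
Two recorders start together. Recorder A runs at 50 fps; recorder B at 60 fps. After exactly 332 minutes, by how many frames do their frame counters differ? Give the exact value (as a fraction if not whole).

332 min = 19920 s.
A emits 50 × 19920 = 996000 frames; B emits 60 × 19920 = 1195200.
Difference = 199200 frames; B is ahead of A.

199200 frames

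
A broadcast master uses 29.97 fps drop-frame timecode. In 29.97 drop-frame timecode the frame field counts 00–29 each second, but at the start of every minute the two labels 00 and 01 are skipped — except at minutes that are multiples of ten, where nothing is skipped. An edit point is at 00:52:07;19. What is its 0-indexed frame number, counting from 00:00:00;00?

As if non-drop at 30 labels/s: (0 × 3600 + 52 × 60 + 7) × 30 + 19 = 93829.
Minute boundaries passed: 52; those not divisible by 10: 52 − 5 = 47; dropped labels = 2 × 47 = 94.
Actual frame index = 93829 − 94 = 93735.

93735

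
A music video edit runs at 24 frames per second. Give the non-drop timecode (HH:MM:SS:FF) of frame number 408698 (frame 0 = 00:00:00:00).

408698 ÷ 24 = 17029 full seconds, remainder 2 frames.
17029 s = 4 h 43 min 49 s.
Timecode: 04:43:49:02.

04:43:49:02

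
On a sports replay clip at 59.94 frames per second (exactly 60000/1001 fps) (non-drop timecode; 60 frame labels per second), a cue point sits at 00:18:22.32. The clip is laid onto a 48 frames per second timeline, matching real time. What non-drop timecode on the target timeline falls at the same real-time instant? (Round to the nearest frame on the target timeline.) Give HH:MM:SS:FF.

Source frame index: (0×3600 + 18×60 + 22) × 60 + 32 = 66152.
Real time: 66152 / (60000/1001) = 8277269/7500 s.
Target frame: (8277269/7500) × (48) = 33109076/625 ≈ 52974.522 → 52975.
At 48 labels/s: frame 52975 → 00:18:23:31.

00:18:23:31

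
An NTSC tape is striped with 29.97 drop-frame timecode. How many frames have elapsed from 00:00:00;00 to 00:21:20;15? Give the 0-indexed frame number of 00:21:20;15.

As if non-drop at 30 labels/s: (0 × 3600 + 21 × 60 + 20) × 30 + 15 = 38415.
Minute boundaries passed: 21; those not divisible by 10: 21 − 2 = 19; dropped labels = 2 × 19 = 38.
Actual frame index = 38415 − 38 = 38377.

38377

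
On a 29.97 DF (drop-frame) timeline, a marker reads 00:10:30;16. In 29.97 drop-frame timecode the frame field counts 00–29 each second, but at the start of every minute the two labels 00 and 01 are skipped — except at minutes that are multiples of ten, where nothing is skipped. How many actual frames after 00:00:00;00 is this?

Complete 10-minute blocks: 1, each 17982 frames → 17982.
Remaining 0 whole minutes in the current block: 0 frames.
Within the current minute: 30 × 30 + 16 = 916. Total = 17982 + 0 + 916 = 18898.

18898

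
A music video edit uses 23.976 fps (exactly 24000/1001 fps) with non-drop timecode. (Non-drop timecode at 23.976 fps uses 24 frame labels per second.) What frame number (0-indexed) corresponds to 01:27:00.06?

125286

Total seconds to the label: (1 × 3600 + 27 × 60 + 0) = 5220.
Frame index = 5220 × 24 + 6 = 125286.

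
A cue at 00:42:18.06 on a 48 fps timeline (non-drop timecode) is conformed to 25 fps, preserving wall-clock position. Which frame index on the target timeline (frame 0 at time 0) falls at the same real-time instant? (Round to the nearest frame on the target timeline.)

frame 63453

Source frame index: (0×3600 + 42×60 + 18) × 48 + 6 = 121830.
Real time: 121830 / (48) = 20305/8 s.
Target frame: (20305/8) × (25) = 507625/8 ≈ 63453.125 → 63453.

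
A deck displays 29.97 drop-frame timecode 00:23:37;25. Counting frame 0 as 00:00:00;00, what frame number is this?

As if non-drop at 30 labels/s: (0 × 3600 + 23 × 60 + 37) × 30 + 25 = 42535.
Minute boundaries passed: 23; those not divisible by 10: 23 − 2 = 21; dropped labels = 2 × 21 = 42.
Actual frame index = 42535 − 42 = 42493.

42493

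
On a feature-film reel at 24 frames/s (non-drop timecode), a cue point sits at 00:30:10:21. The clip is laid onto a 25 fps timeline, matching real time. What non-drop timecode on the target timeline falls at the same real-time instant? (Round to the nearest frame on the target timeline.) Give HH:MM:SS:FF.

00:30:10:22

Source frame index: (0×3600 + 30×60 + 10) × 24 + 21 = 43461.
Real time: 43461 / (24) = 14487/8 s.
Target frame: (14487/8) × (25) = 362175/8 ≈ 45271.875 → 45272.
At 25 labels/s: frame 45272 → 00:30:10:22.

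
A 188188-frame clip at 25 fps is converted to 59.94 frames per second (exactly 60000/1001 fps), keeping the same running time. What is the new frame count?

Target frames = source frames × (target rate / source rate) = 188188 × (60000/1001)/(25) = 188188 × 2400/1001 = 451200.

451200 frames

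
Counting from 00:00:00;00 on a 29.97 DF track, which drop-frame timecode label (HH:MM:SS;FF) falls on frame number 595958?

Each 10-minute DF block holds 10 × 60 × 30 − 9 × 2 = 17982 frames. 595958 ÷ 17982 → 33 full blocks, remainder 2552.
Within the partial block the first minute is 1800 frames and each further minute 1798, so 1 further minute boundary passed. Total skipped labels = 18 × 33 + 2 × 1 = 596.
Non-drop label index = 595958 + 596 = 596554; at 30 labels/s that is 05:31:25:04, i.e. DF 05:31:25;04.

05:31:25;04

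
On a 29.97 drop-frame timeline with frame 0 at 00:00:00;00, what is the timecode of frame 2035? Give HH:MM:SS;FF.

Ten DF minutes hold 17982 frames, so frame 2035 lies in block 0 (frames 0–17981) with 2035 frames into that block.
The block's first minute is 1800 frames and the rest 1798 each; 2035 frames reaches minute 1, so 0 × 18 + 1 × 2 = 2 labels have been skipped so far.
Adding those back, label number 2035 + 2 = 2037 at 30 labels/s is 67 s + 27 f = 0 h 1 min 7 s frame 27, i.e. 00:01:07;27.

00:01:07;27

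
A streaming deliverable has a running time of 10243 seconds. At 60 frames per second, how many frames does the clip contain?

614580 frames

Frames = 10243 × 60 = 614580.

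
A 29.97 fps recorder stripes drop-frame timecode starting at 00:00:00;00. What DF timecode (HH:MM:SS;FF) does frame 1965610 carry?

Each 10-minute DF block holds 10 × 60 × 30 − 9 × 2 = 17982 frames. 1965610 ÷ 17982 → 109 full blocks, remainder 5572.
Within the partial block the first minute is 1800 frames and each further minute 1798, so 3 further minute boundaries passed. Total skipped labels = 18 × 109 + 2 × 3 = 1968.
Non-drop label index = 1965610 + 1968 = 1967578; at 30 labels/s that is 18:13:05:28, i.e. DF 18:13:05;28.

18:13:05;28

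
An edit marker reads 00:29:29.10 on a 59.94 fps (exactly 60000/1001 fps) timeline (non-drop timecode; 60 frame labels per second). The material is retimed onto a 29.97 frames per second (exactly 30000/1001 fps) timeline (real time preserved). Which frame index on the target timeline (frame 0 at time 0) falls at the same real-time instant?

Source frame index: (0×3600 + 29×60 + 29) × 60 + 10 = 106150.
Real time: 106150 / (60000/1001) = 2125123/1200 s.
Target frame: (2125123/1200) × (30000/1001) = 53075.

frame 53075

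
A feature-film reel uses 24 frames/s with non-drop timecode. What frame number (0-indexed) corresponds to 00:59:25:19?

85579

Total seconds to the label: (0 × 3600 + 59 × 60 + 25) = 3565.
Frame index = 3565 × 24 + 19 = 85579.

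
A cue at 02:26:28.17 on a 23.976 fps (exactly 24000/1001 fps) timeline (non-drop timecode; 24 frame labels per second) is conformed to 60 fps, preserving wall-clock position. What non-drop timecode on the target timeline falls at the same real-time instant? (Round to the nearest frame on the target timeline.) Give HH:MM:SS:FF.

02:26:37:30

Source frame index: (2×3600 + 26×60 + 28) × 24 + 17 = 210929.
Real time: 210929 / (24000/1001) = 211139929/24000 s.
Target frame: (211139929/24000) × (60) = 211139929/400 ≈ 527849.823 → 527850.
At 60 labels/s: frame 527850 → 02:26:37:30.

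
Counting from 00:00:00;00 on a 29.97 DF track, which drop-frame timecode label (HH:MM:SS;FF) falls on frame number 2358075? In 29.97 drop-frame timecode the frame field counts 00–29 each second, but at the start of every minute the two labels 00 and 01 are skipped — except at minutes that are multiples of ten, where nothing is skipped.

Each 10-minute DF block holds 10 × 60 × 30 − 9 × 2 = 17982 frames. 2358075 ÷ 17982 → 131 full blocks, remainder 2433.
Within the partial block the first minute is 1800 frames and each further minute 1798, so 1 further minute boundary passed. Total skipped labels = 18 × 131 + 2 × 1 = 2360.
Non-drop label index = 2358075 + 2360 = 2360435; at 30 labels/s that is 21:51:21:05, i.e. DF 21:51:21;05.

21:51:21;05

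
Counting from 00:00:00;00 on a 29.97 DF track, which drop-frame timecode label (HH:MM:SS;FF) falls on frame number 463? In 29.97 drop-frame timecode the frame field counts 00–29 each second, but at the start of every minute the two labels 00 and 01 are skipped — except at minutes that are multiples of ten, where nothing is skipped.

00:00:15;13

Ten DF minutes hold 17982 frames, so frame 463 lies in block 0 (frames 0–17981) with 463 frames into that block.
The block's first minute is 1800 frames and the rest 1798 each; 463 frames reaches minute 0, so 0 × 18 + 0 × 2 = 0 labels have been skipped so far.
Adding those back, label number 463 + 0 = 463 at 30 labels/s is 15 s + 13 f = 0 h 0 min 15 s frame 13, i.e. 00:00:15;13.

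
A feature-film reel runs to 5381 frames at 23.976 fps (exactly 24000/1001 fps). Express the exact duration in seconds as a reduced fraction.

Running time = 5381 ÷ (24000/1001) = 5381 × 1001/24000 = 5386381/24000 s.

5386381/24000 seconds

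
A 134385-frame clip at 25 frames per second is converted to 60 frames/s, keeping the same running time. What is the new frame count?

322524 frames

Target frames = source frames × (target rate / source rate) = 134385 × (60)/(25) = 134385 × 12/5 = 322524.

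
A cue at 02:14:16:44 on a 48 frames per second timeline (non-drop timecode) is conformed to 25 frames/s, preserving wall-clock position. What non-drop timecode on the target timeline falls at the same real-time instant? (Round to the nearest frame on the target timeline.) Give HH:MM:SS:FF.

02:14:16:23

Source frame index: (2×3600 + 14×60 + 16) × 48 + 44 = 386732.
Real time: 386732 / (48) = 96683/12 s.
Target frame: (96683/12) × (25) = 2417075/12 ≈ 201422.917 → 201423.
At 25 labels/s: frame 201423 → 02:14:16:23.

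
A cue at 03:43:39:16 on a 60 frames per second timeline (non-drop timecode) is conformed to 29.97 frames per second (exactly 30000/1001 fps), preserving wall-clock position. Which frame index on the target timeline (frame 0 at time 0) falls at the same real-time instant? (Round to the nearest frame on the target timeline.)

frame 402176

Source frame index: (3×3600 + 43×60 + 39) × 60 + 16 = 805156.
Real time: 805156 / (60) = 201289/15 s.
Target frame: (201289/15) × (30000/1001) = 36598000/91 ≈ 402175.824 → 402176.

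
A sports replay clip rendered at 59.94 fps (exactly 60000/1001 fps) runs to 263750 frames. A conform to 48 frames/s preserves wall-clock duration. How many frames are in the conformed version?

211211 frames

Target frames = source frames × (target rate / source rate) = 263750 × (48)/(60000/1001) = 263750 × 1001/1250 = 211211.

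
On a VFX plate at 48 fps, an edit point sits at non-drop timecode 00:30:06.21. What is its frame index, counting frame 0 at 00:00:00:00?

Total seconds to the label: (0 × 3600 + 30 × 60 + 6) = 1806.
Frame index = 1806 × 48 + 21 = 86709.

frame 86709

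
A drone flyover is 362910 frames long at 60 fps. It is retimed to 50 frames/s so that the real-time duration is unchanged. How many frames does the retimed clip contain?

Target frames = source frames × (target rate / source rate) = 362910 × (50)/(60) = 362910 × 5/6 = 302425.

302425 frames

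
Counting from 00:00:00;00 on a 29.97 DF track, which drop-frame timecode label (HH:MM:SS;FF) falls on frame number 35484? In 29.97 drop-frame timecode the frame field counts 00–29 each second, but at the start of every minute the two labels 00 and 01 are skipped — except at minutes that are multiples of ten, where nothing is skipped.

00:19:44;00

Ten DF minutes hold 17982 frames, so frame 35484 lies in block 1 (frames 17982–35963) with 17502 frames into that block.
The block's first minute is 1800 frames and the rest 1798 each; 17502 frames reaches minute 9, so 1 × 18 + 9 × 2 = 36 labels have been skipped so far.
Adding those back, label number 35484 + 36 = 35520 at 30 labels/s is 1184 s + 0 f = 0 h 19 min 44 s frame 0, i.e. 00:19:44;00.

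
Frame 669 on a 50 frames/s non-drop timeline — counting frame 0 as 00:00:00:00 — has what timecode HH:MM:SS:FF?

669 ÷ 50 = 13 full seconds, remainder 19 frames.
13 s = 0 h 0 min 13 s.
Timecode: 00:00:13:19.

00:00:13:19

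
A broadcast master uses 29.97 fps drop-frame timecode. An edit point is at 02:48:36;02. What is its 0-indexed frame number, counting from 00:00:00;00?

Complete 10-minute blocks: 16, each 17982 frames → 287712.
Remaining 8 whole minutes in the current block: 1800 + 7 × 1798 = 14386 frames.
Within the current minute: 36 × 30 + 2 − 2 = 1080 (labels ;00/;01 skipped at this minute). Total = 287712 + 14386 + 1080 = 303178.

303178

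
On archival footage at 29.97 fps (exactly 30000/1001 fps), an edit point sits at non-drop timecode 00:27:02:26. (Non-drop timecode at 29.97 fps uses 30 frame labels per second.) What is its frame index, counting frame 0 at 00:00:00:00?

Total seconds to the label: (0 × 3600 + 27 × 60 + 2) = 1622.
Frame index = 1622 × 30 + 26 = 48686.

frame 48686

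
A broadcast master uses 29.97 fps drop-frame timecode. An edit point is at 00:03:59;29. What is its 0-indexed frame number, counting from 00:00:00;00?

7193

Complete 10-minute blocks: 0, each 17982 frames → 0.
Remaining 3 whole minutes in the current block: 1800 + 2 × 1798 = 5396 frames.
Within the current minute: 59 × 30 + 29 − 2 = 1797 (labels ;00/;01 skipped at this minute). Total = 0 + 5396 + 1797 = 7193.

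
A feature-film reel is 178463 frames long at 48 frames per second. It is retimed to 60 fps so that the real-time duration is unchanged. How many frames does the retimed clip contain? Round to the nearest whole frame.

223079 frames

Frames at target rate = 178463 × (60) / (48) = 892315/4 ≈ 223078.750.
Nearest whole frame: 223079.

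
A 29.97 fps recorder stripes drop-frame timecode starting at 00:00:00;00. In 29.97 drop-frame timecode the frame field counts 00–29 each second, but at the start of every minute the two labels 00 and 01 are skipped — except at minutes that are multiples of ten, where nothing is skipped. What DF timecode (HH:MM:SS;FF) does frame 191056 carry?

01:46:14;28

Ten DF minutes hold 17982 frames, so frame 191056 lies in block 10 (frames 179820–197801) with 11236 frames into that block.
The block's first minute is 1800 frames and the rest 1798 each; 11236 frames reaches minute 6, so 10 × 18 + 6 × 2 = 192 labels have been skipped so far.
Adding those back, label number 191056 + 192 = 191248 at 30 labels/s is 6374 s + 28 f = 1 h 46 min 14 s frame 28, i.e. 01:46:14;28.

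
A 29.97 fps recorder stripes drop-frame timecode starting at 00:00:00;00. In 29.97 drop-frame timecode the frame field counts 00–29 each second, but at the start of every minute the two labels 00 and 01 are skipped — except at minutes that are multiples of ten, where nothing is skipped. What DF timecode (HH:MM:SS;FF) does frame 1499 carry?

00:00:49;29

Ten DF minutes hold 17982 frames, so frame 1499 lies in block 0 (frames 0–17981) with 1499 frames into that block.
The block's first minute is 1800 frames and the rest 1798 each; 1499 frames reaches minute 0, so 0 × 18 + 0 × 2 = 0 labels have been skipped so far.
Adding those back, label number 1499 + 0 = 1499 at 30 labels/s is 49 s + 29 f = 0 h 0 min 49 s frame 29, i.e. 00:00:49;29.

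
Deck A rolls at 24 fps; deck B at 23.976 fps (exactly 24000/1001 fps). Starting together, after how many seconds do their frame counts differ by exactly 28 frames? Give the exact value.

The gap grows by |24000/1001 − 24| = 24/1001 frames per second.
Time for a 28-frame gap: 28 ÷ (24/1001) = 7007/6 s.

7007/6 seconds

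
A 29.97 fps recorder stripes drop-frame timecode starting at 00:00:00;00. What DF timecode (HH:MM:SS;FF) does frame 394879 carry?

Ten DF minutes hold 17982 frames, so frame 394879 lies in block 21 (frames 377622–395603) with 17257 frames into that block.
The block's first minute is 1800 frames and the rest 1798 each; 17257 frames reaches minute 9, so 21 × 18 + 9 × 2 = 396 labels have been skipped so far.
Adding those back, label number 394879 + 396 = 395275 at 30 labels/s is 13175 s + 25 f = 3 h 39 min 35 s frame 25, i.e. 03:39:35;25.

03:39:35;25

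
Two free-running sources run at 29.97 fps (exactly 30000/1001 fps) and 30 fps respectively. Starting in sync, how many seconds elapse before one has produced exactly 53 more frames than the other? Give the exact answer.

The gap grows by |30 − 30000/1001| = 30/1001 frames per second.
Time for a 53-frame gap: 53 ÷ (30/1001) = 53053/30 s.

53053/30 seconds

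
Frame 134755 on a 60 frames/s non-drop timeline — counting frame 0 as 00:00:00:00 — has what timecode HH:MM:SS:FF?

134755 ÷ 60 = 2245 full seconds, remainder 55 frames.
2245 s = 0 h 37 min 25 s.
Timecode: 00:37:25:55.

00:37:25:55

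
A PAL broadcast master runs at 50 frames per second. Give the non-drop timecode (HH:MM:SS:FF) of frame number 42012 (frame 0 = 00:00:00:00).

42012 ÷ 50 = 840 full seconds, remainder 12 frames.
840 s = 0 h 14 min 0 s.
Timecode: 00:14:00:12.

00:14:00:12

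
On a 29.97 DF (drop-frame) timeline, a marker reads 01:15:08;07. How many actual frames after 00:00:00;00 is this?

135111

As if non-drop at 30 labels/s: (1 × 3600 + 15 × 60 + 8) × 30 + 7 = 135247.
Minute boundaries passed: 75; those not divisible by 10: 75 − 7 = 68; dropped labels = 2 × 68 = 136.
Actual frame index = 135247 − 136 = 135111.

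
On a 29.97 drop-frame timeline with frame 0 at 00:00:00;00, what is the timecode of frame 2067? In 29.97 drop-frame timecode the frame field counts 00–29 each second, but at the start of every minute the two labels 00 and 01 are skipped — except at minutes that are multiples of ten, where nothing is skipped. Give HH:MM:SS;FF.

00:01:08;29

Each 10-minute DF block holds 10 × 60 × 30 − 9 × 2 = 17982 frames. 2067 ÷ 17982 → 0 full blocks, remainder 2067.
Within the partial block the first minute is 1800 frames and each further minute 1798, so 1 further minute boundary passed. Total skipped labels = 18 × 0 + 2 × 1 = 2.
Non-drop label index = 2067 + 2 = 2069; at 30 labels/s that is 00:01:08:29, i.e. DF 00:01:08;29.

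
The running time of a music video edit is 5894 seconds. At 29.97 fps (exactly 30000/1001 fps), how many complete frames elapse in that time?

176643 frames

Frames = 5894 × 30000/1001 = 25260000/143 ≈ 176643.3566.
Complete frames: 176643.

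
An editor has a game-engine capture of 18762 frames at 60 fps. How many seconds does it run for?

Running time = 18762 / (60) = 312.7 s.

312.7 seconds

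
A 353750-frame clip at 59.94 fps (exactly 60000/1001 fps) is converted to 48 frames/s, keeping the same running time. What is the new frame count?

Target frames = source frames × (target rate / source rate) = 353750 × (48)/(60000/1001) = 353750 × 1001/1250 = 283283.

283283 frames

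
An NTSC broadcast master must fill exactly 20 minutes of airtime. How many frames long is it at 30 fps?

36000 frames

20 min = 1200 s.
Frames = 1200 × 30 = 36000.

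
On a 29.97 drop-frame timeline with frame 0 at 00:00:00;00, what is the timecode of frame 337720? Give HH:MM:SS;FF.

03:07:48;18

Each 10-minute DF block holds 10 × 60 × 30 − 9 × 2 = 17982 frames. 337720 ÷ 17982 → 18 full blocks, remainder 14044.
Within the partial block the first minute is 1800 frames and each further minute 1798, so 7 further minute boundaries passed. Total skipped labels = 18 × 18 + 2 × 7 = 338.
Non-drop label index = 337720 + 338 = 338058; at 30 labels/s that is 03:07:48:18, i.e. DF 03:07:48;18.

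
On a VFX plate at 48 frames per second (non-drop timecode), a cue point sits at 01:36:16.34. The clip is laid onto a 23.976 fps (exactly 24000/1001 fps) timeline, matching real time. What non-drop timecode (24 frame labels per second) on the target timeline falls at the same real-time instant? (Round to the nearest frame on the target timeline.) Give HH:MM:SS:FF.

Source frame index: (1×3600 + 36×60 + 16) × 48 + 34 = 277282.
Real time: 277282 / (48) = 138641/24 s.
Target frame: (138641/24) × (24000/1001) = 138641000/1001 ≈ 138502.498 → 138502.
At 24 labels/s: frame 138502 → 01:36:10:22.

01:36:10:22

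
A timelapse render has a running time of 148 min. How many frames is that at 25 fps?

148 min = 8880 s.
Frames = 8880 × 25 = 222000.

222000 frames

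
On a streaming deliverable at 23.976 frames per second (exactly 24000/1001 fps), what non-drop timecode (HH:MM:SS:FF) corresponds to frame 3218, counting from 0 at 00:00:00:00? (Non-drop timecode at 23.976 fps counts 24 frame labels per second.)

3218 ÷ 24 = 134 full seconds, remainder 2 frames.
134 s = 0 h 2 min 14 s.
Timecode: 00:02:14:02.

00:02:14:02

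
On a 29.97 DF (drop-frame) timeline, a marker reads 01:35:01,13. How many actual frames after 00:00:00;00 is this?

As if non-drop at 30 labels/s: (1 × 3600 + 35 × 60 + 1) × 30 + 13 = 171043.
Minute boundaries passed: 95; those not divisible by 10: 95 − 9 = 86; dropped labels = 2 × 86 = 172.
Actual frame index = 171043 − 172 = 170871.

170871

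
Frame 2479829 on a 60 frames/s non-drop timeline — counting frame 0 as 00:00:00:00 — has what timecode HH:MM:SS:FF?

2479829 ÷ 60 = 41330 full seconds, remainder 29 frames.
41330 s = 11 h 28 min 50 s.
Timecode: 11:28:50:29.

11:28:50:29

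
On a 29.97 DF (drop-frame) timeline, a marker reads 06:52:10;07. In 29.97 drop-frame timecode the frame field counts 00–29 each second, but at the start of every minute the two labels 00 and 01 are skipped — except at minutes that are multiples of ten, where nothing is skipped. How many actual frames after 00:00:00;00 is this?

741165

Complete 10-minute blocks: 41, each 17982 frames → 737262.
Remaining 2 whole minutes in the current block: 1800 + 1 × 1798 = 3598 frames.
Within the current minute: 10 × 30 + 7 − 2 = 305 (labels ;00/;01 skipped at this minute). Total = 737262 + 3598 + 305 = 741165.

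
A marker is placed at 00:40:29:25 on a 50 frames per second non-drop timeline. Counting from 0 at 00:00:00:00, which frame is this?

121475

Total seconds to the label: (0 × 3600 + 40 × 60 + 29) = 2429.
Frame index = 2429 × 50 + 25 = 121475.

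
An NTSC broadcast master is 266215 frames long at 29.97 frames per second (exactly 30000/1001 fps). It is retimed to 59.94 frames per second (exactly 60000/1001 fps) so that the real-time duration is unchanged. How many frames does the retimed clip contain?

532430 frames

Frames at target rate = 266215 × (60000/1001) / (30000/1001) = 532430.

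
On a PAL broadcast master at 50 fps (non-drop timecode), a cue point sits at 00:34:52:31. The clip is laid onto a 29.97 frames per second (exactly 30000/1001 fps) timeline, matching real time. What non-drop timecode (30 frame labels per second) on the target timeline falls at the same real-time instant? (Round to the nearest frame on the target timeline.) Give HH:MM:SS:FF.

Source frame index: (0×3600 + 34×60 + 52) × 50 + 31 = 104631.
Real time: 104631 / (50) = 104631/50 s.
Target frame: (104631/50) × (30000/1001) = 62778600/1001 ≈ 62715.884 → 62716.
At 30 labels/s: frame 62716 → 00:34:50:16.

00:34:50:16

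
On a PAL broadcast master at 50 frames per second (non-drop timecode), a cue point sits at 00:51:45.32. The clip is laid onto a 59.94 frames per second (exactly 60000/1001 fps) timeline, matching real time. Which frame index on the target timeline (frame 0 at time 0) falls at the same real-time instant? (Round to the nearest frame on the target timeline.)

Source frame index: (0×3600 + 51×60 + 45) × 50 + 32 = 155282.
Real time: 155282 / (50) = 77641/25 s.
Target frame: (77641/25) × (60000/1001) = 186338400/1001 ≈ 186152.248 → 186152.

frame 186152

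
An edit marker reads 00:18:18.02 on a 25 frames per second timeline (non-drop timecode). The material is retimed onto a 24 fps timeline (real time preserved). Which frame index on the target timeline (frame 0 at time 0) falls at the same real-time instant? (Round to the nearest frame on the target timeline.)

frame 26354

Source frame index: (0×3600 + 18×60 + 18) × 25 + 2 = 27452.
Real time: 27452 / (25) = 27452/25 s.
Target frame: (27452/25) × (24) = 658848/25 ≈ 26353.920 → 26354.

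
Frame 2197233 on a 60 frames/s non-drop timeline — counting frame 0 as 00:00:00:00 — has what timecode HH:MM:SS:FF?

2197233 ÷ 60 = 36620 full seconds, remainder 33 frames.
36620 s = 10 h 10 min 20 s.
Timecode: 10:10:20:33.

10:10:20:33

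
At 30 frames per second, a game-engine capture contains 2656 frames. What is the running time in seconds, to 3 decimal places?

Running time = 2656 × 1/30 = 1328/15 s ≈ 88.533 s.

88.533 seconds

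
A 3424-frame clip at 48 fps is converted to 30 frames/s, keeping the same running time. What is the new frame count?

Target frames = source frames × (target rate / source rate) = 3424 × (30)/(48) = 3424 × 5/8 = 2140.

2140 frames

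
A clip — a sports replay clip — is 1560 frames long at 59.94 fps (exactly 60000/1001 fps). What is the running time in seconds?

Running time = 1560 / (60000/1001) = 26.026 s.

26.026 seconds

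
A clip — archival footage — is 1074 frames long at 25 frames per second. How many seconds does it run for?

Running time = 1074 / (25) = 42.96 s.

42.96 seconds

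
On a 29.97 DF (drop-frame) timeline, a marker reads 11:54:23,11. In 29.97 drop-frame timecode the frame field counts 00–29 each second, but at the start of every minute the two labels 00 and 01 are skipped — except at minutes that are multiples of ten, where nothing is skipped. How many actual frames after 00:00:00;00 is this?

1284615

Complete 10-minute blocks: 71, each 17982 frames → 1276722.
Remaining 4 whole minutes in the current block: 1800 + 3 × 1798 = 7194 frames.
Within the current minute: 23 × 30 + 11 − 2 = 699 (labels ;00/;01 skipped at this minute). Total = 1276722 + 7194 + 699 = 1284615.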